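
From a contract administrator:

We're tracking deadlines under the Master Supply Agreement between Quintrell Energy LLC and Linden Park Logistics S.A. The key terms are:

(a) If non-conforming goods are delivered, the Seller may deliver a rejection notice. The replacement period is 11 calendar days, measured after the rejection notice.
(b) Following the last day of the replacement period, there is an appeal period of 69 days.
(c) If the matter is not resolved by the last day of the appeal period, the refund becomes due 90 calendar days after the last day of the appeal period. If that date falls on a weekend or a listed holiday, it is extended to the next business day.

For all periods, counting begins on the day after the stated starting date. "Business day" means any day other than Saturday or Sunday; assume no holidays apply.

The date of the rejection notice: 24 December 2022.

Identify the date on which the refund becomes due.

The last day of the replacement period: 24 December 2022 + 11 days = 4 January 2023.
The last day of the appeal period: 69 calendar days after 4 January 2023 is 14 March 2023.
The date on which the refund becomes due: 90 calendar days after 14 March 2023 is 12 June 2023. 12 June 2023 is a Monday, so no roll-forward applies.

12 June 2023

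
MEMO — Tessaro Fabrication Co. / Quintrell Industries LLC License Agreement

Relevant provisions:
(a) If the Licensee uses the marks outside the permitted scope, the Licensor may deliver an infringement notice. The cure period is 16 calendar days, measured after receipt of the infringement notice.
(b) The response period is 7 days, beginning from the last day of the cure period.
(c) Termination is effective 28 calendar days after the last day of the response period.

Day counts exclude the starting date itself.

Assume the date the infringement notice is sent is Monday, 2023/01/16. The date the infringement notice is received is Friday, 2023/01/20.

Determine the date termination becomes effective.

Adding 16 calendar days to 2023/01/20 gives 2023/02/05, which is the last day of the cure period.
Adding 7 calendar days to 2023/02/05 gives 2023/02/12, which is the last day of the response period.
The date termination becomes effective: 2023/02/12 + 28 days = 2023/03/12.

2023/03/12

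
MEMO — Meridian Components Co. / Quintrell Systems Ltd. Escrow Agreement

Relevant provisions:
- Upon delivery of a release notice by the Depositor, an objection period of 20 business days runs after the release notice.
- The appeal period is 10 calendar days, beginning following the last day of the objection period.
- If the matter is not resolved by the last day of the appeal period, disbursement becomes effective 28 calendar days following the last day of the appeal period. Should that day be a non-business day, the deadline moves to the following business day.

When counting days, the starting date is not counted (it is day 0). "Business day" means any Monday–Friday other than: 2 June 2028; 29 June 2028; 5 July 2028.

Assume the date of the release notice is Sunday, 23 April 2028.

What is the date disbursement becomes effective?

The last day of the objection period: 20 business days after Sunday, 23 April 2028, skipping weekends — Apr 24, Apr 25, Apr 26, Apr 27, …, May 17, May 18, May 19 — lands on Friday, 19 May 2028.
The last day of the appeal period: 10 calendar days after 19 May 2028 is 29 May 2028.
The date disbursement becomes effective: 29 May 2028 + 28 days = 26 June 2028. 26 June 2028 is a Monday and is not a listed holiday, so no roll-forward applies.

26 June 2028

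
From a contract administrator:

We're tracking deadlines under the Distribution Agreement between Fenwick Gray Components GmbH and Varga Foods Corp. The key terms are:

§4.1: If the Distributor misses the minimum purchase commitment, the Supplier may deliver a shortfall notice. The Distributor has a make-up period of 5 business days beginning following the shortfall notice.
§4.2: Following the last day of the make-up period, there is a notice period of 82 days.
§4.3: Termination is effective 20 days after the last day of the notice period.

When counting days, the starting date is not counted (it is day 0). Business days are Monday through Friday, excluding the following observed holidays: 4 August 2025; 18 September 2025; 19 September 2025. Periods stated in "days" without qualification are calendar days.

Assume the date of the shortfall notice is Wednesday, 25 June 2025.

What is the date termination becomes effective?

The last day of the make-up period: counting 5 business days from Wednesday, 25 June 2025 (Jun 26, Jun 27, Jun 30, Jul 1, Jul 2, skipping weekends) reaches Wednesday, 2 July 2025.
The last day of the notice period: 82 calendar days after 2 July 2025 is 22 September 2025.
Adding 20 calendar days to 22 September 2025 gives 12 October 2025, which is the date termination becomes effective.

12 October 2025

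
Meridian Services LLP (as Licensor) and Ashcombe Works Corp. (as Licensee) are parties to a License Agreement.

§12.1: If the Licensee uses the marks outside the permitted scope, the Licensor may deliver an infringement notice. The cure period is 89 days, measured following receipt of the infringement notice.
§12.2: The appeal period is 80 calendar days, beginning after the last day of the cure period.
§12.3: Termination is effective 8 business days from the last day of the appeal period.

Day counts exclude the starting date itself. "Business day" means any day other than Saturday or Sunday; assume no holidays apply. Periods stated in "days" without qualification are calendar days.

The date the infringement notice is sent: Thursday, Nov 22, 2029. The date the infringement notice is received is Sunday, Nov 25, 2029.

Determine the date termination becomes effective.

The last day of the cure period: 89 calendar days after Nov 25, 2029 is Feb 22, 2030.
The last day of the appeal period: 80 calendar days after Feb 22, 2030 is May 13, 2030.
The date termination becomes effective: 8 business days after Monday, May 13, 2030, skipping weekends — May 14, May 15, May 16, May 17, May 20, May 21, May 22, May 23 — lands on Thursday, May 23, 2030.

May 23, 2030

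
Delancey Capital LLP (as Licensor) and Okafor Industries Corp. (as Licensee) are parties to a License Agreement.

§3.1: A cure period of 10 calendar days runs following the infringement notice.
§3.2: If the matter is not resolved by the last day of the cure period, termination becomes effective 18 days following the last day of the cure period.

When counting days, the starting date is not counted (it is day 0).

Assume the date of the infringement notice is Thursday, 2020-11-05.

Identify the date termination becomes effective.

Adding 10 calendar days to 2020-11-05 gives 2020-11-15, which is the last day of the cure period.
The date termination becomes effective: 18 calendar days after 2020-11-15 is 2020-12-03.

2020-12-03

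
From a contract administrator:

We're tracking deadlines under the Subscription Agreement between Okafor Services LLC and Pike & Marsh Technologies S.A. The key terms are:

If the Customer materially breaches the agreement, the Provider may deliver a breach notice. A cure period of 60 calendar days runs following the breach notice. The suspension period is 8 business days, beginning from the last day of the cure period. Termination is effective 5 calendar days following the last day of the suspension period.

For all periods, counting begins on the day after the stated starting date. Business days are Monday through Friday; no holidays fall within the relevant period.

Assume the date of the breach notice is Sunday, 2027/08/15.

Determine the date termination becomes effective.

Adding 60 calendar days to 2027/08/15 gives 2027/10/14, which is the last day of the cure period.
From Thursday, 2027/10/14, 8 business days (Oct 15, Oct 18, Oct 19, Oct 20, Oct 21, Oct 22, Oct 25, Oct 26, skipping weekends) brings us to Tuesday, 2027/10/26, which is the last day of the suspension period.
Adding 5 calendar days to 2027/10/26 gives 2027/10/31, which is the date termination becomes effective.

2027/10/31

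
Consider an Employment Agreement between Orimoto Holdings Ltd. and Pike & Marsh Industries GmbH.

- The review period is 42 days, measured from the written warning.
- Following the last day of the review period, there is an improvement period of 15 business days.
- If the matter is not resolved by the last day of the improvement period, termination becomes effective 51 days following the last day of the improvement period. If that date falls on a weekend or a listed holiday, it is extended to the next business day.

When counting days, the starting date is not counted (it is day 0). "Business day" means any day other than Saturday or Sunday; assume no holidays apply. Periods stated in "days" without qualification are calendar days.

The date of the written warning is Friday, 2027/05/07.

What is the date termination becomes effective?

Adding 42 calendar days to 2027/05/07 gives 2027/06/18, which is the last day of the review period.
From Friday, 2027/06/18, 15 business days (Jun 21, Jun 22, Jun 23, Jun 24, …, Jul 7, Jul 8, Jul 9, skipping weekends) brings us to Friday, 2027/07/09, which is the last day of the improvement period.
The date termination becomes effective: 51 calendar days after 2027/07/09 is 2027/08/29. That falls on a Sunday, so it rolls to the next business day, Monday, 2027/08/30.

2027/08/30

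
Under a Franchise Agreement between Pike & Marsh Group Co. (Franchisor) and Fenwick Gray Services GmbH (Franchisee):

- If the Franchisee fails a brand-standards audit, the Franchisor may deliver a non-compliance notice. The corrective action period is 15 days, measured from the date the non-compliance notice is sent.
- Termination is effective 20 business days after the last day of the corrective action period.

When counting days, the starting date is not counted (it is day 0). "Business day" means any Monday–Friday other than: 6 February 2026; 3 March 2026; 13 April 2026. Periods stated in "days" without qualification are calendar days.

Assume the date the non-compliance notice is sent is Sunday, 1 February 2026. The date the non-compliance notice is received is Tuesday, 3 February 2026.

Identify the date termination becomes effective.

The last day of the corrective action period: 1 February 2026 + 15 days = 16 February 2026.
The date termination becomes effective: 20 business days after Monday, 16 February 2026, skipping weekends and the listed holiday on Mar 3 — Feb 17, Feb 18, Feb 19, Feb 20, …, Mar 13, Mar 16, Mar 17 — lands on Tuesday, 17 March 2026.

17 March 2026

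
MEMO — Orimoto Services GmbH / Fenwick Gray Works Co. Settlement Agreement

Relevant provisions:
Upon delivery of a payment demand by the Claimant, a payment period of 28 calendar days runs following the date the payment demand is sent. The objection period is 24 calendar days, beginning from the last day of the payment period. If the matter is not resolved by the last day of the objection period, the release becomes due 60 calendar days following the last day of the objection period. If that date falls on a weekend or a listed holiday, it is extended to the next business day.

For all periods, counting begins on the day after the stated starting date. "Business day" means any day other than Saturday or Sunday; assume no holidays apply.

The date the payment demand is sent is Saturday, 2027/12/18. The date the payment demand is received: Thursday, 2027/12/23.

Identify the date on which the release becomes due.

The last day of the payment period: 2027/12/18 + 28 days = 2028/01/15.
The last day of the objection period: 24 calendar days after 2028/01/15 is 2028/02/08.
Adding 60 calendar days to 2028/02/08 gives 2028/04/08, which is the date on which the release becomes due. That falls on a Saturday, so it rolls to the next business day, Monday, 2028/04/10.

2028/04/10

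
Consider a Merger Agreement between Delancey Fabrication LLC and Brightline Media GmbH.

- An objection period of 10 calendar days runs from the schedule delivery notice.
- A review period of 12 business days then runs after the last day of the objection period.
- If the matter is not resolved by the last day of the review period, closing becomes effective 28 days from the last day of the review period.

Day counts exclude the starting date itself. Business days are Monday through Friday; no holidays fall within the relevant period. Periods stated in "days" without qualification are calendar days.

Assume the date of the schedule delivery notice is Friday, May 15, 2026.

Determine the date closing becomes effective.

The last day of the objection period: 10 calendar days after May 15, 2026 is May 25, 2026.
From Monday, May 25, 2026, 12 business days (May 26, May 27, May 28, May 29, …, Jun 8, Jun 9, Jun 10, skipping weekends) brings us to Wednesday, June 10, 2026, which is the last day of the review period.
The date closing becomes effective: June 10, 2026 + 28 days = July 8, 2026.

July 8, 2026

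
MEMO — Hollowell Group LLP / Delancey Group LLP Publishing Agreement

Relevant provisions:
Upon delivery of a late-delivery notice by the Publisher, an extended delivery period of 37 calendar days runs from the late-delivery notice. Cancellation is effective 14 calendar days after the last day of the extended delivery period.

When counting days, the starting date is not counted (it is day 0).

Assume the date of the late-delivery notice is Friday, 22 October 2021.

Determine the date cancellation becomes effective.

12 December 2021

The last day of the extended delivery period: 37 calendar days after 22 October 2021 is 28 November 2021.
The date cancellation becomes effective: 28 November 2021 + 14 days = 12 December 2021.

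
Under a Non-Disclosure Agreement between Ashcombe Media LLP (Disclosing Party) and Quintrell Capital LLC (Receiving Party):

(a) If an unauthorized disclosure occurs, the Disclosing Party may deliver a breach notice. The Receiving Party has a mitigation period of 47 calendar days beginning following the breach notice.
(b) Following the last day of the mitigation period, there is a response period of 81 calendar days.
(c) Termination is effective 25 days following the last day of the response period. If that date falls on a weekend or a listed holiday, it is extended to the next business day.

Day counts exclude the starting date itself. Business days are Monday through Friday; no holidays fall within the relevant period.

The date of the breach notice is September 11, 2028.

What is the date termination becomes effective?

February 12, 2029

Adding 47 calendar days to September 11, 2028 gives October 28, 2028, which is the last day of the mitigation period.
The last day of the response period: 81 calendar days after October 28, 2028 is January 17, 2029.
The date termination becomes effective: January 17, 2029 + 25 days = February 11, 2029. That falls on a Sunday, so it rolls to the next business day, Monday, February 12, 2029.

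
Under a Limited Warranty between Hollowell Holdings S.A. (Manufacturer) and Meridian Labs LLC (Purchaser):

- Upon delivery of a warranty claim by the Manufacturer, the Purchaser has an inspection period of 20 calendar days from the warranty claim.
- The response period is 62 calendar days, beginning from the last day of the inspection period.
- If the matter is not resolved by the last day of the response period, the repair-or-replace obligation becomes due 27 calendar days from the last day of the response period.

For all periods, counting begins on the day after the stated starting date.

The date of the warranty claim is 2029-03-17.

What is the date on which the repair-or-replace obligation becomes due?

The last day of the inspection period: 20 calendar days after 2029-03-17 is 2029-04-06.
The last day of the response period: 62 calendar days after 2029-04-06 is 2029-06-07.
The date on which the repair-or-replace obligation becomes due: 2029-06-07 + 27 days = 2029-07-04.

2029-07-04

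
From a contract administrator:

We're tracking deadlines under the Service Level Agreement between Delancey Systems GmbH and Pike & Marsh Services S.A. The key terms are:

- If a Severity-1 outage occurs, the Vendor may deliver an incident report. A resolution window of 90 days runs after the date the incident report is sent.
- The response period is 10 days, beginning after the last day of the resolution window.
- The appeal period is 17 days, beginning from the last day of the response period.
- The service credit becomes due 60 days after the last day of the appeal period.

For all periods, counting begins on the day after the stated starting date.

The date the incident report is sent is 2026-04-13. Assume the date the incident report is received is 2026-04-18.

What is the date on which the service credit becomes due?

The last day of the resolution window: 90 calendar days after 2026-04-13 is 2026-07-12.
The last day of the response period: 2026-07-12 + 10 days = 2026-07-22.
The last day of the appeal period: 17 calendar days after 2026-07-22 is 2026-08-08.
The date on which the service credit becomes due: 60 calendar days after 2026-08-08 is 2026-10-07.

2026-10-07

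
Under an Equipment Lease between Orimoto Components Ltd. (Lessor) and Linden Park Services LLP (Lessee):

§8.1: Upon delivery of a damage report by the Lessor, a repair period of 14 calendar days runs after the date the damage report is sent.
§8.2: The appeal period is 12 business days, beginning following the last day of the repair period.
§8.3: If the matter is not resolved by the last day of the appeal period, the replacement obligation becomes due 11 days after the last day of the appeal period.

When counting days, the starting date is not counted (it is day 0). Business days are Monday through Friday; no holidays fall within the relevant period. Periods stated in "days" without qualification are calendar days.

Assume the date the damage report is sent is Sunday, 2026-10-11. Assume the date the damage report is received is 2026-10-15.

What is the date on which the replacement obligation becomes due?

2026-11-21

The last day of the repair period: 14 calendar days after 2026-10-11 is 2026-10-25.
The last day of the appeal period: counting 12 business days from Sunday, 2026-10-25 (Oct 26, Oct 27, Oct 28, Oct 29, …, Nov 6, Nov 9, Nov 10, skipping weekends) reaches Tuesday, 2026-11-10.
The date on which the replacement obligation becomes due: 11 calendar days after 2026-11-10 is 2026-11-21.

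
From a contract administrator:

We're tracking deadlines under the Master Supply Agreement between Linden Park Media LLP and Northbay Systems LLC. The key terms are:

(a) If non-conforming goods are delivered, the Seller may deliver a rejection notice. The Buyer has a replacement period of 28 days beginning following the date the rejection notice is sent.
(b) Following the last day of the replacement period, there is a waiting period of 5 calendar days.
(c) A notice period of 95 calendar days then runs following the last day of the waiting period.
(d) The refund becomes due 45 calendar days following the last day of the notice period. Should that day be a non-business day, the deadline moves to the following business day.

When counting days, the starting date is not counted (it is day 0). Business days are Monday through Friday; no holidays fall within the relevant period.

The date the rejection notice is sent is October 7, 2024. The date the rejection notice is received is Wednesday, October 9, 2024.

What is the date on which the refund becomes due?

March 31, 2025

The last day of the replacement period: 28 calendar days after October 7, 2024 is November 4, 2024.
The last day of the waiting period: 5 calendar days after November 4, 2024 is November 9, 2024.
The last day of the notice period: 95 calendar days after November 9, 2024 is February 12, 2025.
The date on which the refund becomes due: 45 calendar days after February 12, 2025 is March 29, 2025. That falls on a Saturday, so it rolls to the next business day, Monday, March 31, 2025.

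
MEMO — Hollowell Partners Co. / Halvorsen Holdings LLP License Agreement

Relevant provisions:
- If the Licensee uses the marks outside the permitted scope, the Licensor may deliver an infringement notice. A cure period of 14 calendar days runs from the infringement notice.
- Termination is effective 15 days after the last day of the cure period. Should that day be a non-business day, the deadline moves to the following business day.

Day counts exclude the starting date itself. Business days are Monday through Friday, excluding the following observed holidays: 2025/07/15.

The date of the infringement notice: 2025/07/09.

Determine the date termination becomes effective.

The last day of the cure period: 2025/07/09 + 14 days = 2025/07/23.
The date termination becomes effective: 2025/07/23 + 15 days = 2025/08/07. 2025/08/07 is a Thursday and is not a listed holiday, so no roll-forward applies.

2025/08/07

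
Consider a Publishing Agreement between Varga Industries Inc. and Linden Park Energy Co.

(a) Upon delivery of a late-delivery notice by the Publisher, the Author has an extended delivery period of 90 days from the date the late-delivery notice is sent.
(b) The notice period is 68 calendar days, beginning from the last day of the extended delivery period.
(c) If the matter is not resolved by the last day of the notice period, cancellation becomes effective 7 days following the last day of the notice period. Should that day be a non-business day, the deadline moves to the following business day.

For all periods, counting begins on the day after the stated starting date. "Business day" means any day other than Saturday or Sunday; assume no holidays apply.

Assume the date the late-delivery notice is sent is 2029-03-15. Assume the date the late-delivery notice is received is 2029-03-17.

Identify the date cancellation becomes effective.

2029-08-27

The last day of the extended delivery period: 2029-03-15 + 90 days = 2029-06-13.
The last day of the notice period: 2029-06-13 + 68 days = 2029-08-20.
Adding 7 calendar days to 2029-08-20 gives 2029-08-27, which is the date cancellation becomes effective. 2029-08-27 is a Monday, so no roll-forward applies.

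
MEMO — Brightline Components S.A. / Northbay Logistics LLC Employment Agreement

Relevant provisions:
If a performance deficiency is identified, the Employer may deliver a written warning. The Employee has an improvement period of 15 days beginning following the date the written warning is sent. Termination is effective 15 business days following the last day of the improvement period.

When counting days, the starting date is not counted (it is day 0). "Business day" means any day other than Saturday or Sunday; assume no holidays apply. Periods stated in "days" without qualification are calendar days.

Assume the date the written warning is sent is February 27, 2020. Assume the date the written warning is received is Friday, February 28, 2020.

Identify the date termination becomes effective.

April 3, 2020

Adding 15 calendar days to February 27, 2020 gives March 13, 2020, which is the last day of the improvement period.
The date termination becomes effective: counting 15 business days from Friday, March 13, 2020 (Mar 16, Mar 17, Mar 18, Mar 19, …, Apr 1, Apr 2, Apr 3, skipping weekends) reaches Friday, April 3, 2020.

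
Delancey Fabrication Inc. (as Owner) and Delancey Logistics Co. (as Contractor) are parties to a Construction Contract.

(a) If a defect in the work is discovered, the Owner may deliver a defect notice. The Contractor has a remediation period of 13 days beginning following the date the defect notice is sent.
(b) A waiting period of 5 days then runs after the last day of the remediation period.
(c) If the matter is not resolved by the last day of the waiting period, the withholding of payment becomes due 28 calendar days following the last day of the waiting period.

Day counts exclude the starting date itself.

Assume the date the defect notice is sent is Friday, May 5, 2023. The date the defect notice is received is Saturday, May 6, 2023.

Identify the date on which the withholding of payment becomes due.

June 20, 2023

The last day of the remediation period: May 5, 2023 + 13 days = May 18, 2023.
The last day of the waiting period: May 18, 2023 + 5 days = May 23, 2023.
Adding 28 calendar days to May 23, 2023 gives June 20, 2023, which is the date on which the withholding of payment becomes due.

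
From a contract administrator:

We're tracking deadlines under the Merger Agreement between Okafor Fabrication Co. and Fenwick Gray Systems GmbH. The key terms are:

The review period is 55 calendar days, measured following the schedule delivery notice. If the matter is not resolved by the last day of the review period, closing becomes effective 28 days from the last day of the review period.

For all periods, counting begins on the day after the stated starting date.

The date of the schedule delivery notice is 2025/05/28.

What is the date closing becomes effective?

The last day of the review period: 2025/05/28 + 55 days = 2025/07/22.
Adding 28 calendar days to 2025/07/22 gives 2025/08/19, which is the date closing becomes effective.

2025/08/19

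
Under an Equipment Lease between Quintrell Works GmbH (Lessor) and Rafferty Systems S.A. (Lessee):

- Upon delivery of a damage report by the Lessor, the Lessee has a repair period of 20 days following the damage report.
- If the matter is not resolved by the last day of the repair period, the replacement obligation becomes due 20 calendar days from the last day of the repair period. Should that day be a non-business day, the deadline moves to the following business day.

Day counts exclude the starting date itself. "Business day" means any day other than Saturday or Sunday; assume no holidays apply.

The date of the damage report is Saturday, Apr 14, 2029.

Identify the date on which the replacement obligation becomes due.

The last day of the repair period: Apr 14, 2029 + 20 days = May 4, 2029.
The date on which the replacement obligation becomes due: 20 calendar days after May 4, 2029 is May 24, 2029. May 24, 2029 is a Thursday, so no roll-forward applies.

May 24, 2029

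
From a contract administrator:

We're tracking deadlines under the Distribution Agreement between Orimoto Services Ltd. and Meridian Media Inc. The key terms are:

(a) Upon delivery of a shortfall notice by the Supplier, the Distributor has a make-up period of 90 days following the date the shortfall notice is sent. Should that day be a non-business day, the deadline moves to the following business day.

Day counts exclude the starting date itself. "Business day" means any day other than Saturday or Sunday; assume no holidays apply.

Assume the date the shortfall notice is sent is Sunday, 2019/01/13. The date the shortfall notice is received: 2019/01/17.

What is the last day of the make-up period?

2019/04/15

Adding 90 calendar days to 2019/01/13 gives 2019/04/13, which is the last day of the make-up period. That falls on a Saturday, so it rolls to the next business day, Monday, 2019/04/15.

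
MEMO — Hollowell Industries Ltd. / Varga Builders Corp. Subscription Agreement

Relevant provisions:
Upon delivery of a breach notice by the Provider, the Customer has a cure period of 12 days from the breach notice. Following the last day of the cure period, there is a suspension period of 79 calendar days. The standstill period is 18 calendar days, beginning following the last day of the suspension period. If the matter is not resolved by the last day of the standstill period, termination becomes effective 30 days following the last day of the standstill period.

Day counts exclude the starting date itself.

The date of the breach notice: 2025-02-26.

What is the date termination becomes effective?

2025-07-15

Adding 12 calendar days to 2025-02-26 gives 2025-03-10, which is the last day of the cure period.
The last day of the suspension period: 2025-03-10 + 79 days = 2025-05-28.
The last day of the standstill period: 18 calendar days after 2025-05-28 is 2025-06-15.
Adding 30 calendar days to 2025-06-15 gives 2025-07-15, which is the date termination becomes effective.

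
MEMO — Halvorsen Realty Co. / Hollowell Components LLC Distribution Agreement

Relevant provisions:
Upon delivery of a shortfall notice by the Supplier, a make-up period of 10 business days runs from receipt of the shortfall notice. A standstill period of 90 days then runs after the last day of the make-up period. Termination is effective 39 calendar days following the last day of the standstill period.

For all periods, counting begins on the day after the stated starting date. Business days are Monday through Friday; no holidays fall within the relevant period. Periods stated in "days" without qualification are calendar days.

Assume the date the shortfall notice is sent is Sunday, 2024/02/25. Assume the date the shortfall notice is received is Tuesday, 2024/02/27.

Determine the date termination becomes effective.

2024/07/19

From Tuesday, 2024/02/27, 10 business days (Feb 28, Feb 29, Mar 1, Mar 4, Mar 5, Mar 6, Mar 7, Mar 8, Mar 11, Mar 12, skipping weekends) brings us to Tuesday, 2024/03/12, which is the last day of the make-up period.
The last day of the standstill period: 2024/03/12 + 90 days = 2024/06/10.
The date termination becomes effective: 39 calendar days after 2024/06/10 is 2024/07/19.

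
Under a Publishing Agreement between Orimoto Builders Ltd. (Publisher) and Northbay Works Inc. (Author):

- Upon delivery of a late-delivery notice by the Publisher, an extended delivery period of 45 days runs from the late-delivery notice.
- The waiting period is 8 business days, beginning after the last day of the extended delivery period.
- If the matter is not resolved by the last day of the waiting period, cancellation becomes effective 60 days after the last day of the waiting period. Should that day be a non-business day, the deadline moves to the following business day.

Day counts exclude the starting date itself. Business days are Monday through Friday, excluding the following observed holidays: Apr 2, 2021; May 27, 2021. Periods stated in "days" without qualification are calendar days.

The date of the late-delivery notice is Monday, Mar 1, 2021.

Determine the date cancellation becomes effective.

The last day of the extended delivery period: 45 calendar days after Mar 1, 2021 is Apr 15, 2021.
The last day of the waiting period: counting 8 business days from Thursday, Apr 15, 2021 (Apr 16, Apr 19, Apr 20, Apr 21, Apr 22, Apr 23, Apr 26, Apr 27, skipping weekends) reaches Tuesday, Apr 27, 2021.
The date cancellation becomes effective: Apr 27, 2021 + 60 days = Jun 26, 2021. That falls on a Saturday, so it rolls to the next business day, Monday, Jun 28, 2021.

Jun 28, 2021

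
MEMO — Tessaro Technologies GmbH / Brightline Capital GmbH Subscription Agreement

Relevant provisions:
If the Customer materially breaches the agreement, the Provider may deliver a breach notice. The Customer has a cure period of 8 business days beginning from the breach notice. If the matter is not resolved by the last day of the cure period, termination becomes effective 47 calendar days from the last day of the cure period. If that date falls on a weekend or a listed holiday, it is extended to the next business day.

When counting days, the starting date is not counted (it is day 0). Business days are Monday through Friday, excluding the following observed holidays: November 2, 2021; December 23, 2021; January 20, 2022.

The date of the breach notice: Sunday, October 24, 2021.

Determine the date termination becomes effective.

The last day of the cure period: counting 8 business days from Sunday, October 24, 2021 (Oct 25, Oct 26, Oct 27, Oct 28, Oct 29, Nov 1, Nov 3, Nov 4, skipping weekends and the listed holiday on Nov 2) reaches Thursday, November 4, 2021.
The date termination becomes effective: November 4, 2021 + 47 days = December 21, 2021. December 21, 2021 is a Tuesday and is not a listed holiday, so no roll-forward applies.

December 21, 2021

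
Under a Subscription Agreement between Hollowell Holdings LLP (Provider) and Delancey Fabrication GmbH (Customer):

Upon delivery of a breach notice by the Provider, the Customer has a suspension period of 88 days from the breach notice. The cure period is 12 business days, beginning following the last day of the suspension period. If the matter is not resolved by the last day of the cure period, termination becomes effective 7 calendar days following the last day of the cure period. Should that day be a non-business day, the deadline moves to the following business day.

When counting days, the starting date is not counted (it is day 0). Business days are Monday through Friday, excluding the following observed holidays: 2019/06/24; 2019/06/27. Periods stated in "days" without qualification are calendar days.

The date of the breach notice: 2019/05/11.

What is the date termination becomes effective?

The last day of the suspension period: 2019/05/11 + 88 days = 2019/08/07.
From Wednesday, 2019/08/07, 12 business days (Aug 8, Aug 9, Aug 12, Aug 13, …, Aug 21, Aug 22, Aug 23, skipping weekends) brings us to Friday, 2019/08/23, which is the last day of the cure period.
The date termination becomes effective: 7 calendar days after 2019/08/23 is 2019/08/30. 2019/08/30 is a Friday and is not a listed holiday, so no roll-forward applies.

2019/08/30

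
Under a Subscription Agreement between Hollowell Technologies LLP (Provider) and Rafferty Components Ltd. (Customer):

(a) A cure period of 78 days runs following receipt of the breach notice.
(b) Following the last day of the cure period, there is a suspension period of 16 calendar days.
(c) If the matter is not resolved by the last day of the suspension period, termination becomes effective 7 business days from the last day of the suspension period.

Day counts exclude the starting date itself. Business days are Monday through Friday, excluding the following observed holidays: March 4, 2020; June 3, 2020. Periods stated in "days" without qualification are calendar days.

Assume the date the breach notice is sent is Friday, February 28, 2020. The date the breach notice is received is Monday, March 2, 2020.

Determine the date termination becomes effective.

The last day of the cure period: March 2, 2020 + 78 days = May 19, 2020.
The last day of the suspension period: 16 calendar days after May 19, 2020 is June 4, 2020.
The date termination becomes effective: counting 7 business days from Thursday, June 4, 2020 (Jun 5, Jun 8, Jun 9, Jun 10, Jun 11, Jun 12, Jun 15, skipping weekends) reaches Monday, June 15, 2020.

June 15, 2020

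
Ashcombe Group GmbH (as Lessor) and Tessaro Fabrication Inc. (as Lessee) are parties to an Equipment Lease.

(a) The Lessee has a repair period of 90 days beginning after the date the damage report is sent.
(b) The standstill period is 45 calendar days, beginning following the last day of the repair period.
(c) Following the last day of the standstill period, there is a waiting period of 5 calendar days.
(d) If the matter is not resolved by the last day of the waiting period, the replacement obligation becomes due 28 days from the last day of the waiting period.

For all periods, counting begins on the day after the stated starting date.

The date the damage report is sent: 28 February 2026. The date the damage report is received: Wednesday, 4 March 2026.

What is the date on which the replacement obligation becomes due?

15 August 2026

The last day of the repair period: 28 February 2026 + 90 days = 29 May 2026.
The last day of the standstill period: 45 calendar days after 29 May 2026 is 13 July 2026.
The last day of the waiting period: 13 July 2026 + 5 days = 18 July 2026.
The date on which the replacement obligation becomes due: 28 calendar days after 18 July 2026 is 15 August 2026.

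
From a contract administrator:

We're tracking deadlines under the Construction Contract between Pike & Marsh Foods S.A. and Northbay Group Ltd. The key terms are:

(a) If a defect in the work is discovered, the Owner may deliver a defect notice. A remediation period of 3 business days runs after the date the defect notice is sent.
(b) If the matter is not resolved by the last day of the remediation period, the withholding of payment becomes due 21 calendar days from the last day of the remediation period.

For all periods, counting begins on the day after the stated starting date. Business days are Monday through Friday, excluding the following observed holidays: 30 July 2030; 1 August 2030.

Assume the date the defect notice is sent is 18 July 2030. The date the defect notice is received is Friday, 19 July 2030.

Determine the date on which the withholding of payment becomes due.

13 August 2030

The last day of the remediation period: 3 business days after Thursday, 18 July 2030, skipping weekends — Jul 19, Jul 22, Jul 23 — lands on Tuesday, 23 July 2030.
The date on which the withholding of payment becomes due: 21 calendar days after 23 July 2030 is 13 August 2030.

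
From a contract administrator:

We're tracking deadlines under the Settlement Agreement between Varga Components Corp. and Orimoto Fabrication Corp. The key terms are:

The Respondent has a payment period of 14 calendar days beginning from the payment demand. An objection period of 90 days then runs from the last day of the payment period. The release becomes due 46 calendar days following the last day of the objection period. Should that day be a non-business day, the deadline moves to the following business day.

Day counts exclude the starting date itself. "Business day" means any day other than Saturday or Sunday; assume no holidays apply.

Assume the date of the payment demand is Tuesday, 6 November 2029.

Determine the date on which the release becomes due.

The last day of the payment period: 6 November 2029 + 14 days = 20 November 2029.
The last day of the objection period: 90 calendar days after 20 November 2029 is 18 February 2030.
Adding 46 calendar days to 18 February 2030 gives 5 April 2030, which is the date on which the release becomes due. 5 April 2030 is a Friday, so no roll-forward applies.

5 April 2030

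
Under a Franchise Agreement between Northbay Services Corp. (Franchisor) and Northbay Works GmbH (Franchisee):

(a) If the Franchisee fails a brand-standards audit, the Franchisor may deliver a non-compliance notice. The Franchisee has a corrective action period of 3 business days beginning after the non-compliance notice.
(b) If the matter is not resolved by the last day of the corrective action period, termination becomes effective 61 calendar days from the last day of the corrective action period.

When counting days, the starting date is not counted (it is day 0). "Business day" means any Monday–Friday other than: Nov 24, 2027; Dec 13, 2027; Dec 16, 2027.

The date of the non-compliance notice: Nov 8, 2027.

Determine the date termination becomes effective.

Jan 11, 2028

From Monday, Nov 8, 2027, 3 business days (Nov 9, Nov 10, Nov 11, skipping weekends) brings us to Thursday, Nov 11, 2027, which is the last day of the corrective action period.
The date termination becomes effective: 61 calendar days after Nov 11, 2027 is Jan 11, 2028.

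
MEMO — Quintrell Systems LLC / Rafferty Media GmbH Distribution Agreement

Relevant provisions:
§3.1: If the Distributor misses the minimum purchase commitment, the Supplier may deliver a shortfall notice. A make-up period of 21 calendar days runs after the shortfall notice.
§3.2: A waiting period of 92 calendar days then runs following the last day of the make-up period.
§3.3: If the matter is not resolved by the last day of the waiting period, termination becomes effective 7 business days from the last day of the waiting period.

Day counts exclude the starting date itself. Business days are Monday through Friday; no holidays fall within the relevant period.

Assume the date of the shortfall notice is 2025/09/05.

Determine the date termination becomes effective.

2026/01/06

The last day of the make-up period: 21 calendar days after 2025/09/05 is 2025/09/26.
Adding 92 calendar days to 2025/09/26 gives 2025/12/27, which is the last day of the waiting period.
The date termination becomes effective: 7 business days after Saturday, 2025/12/27, skipping weekends — Dec 29, Dec 30, Dec 31, Jan 1, Jan 2, Jan 5, Jan 6 — lands on Tuesday, 2026/01/06.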